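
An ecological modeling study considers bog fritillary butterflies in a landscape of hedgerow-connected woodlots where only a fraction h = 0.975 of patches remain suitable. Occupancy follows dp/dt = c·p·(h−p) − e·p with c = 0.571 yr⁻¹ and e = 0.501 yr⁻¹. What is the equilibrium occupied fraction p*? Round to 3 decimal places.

Setting dp/dt = 0 and dividing by p* gives c·(h−p*) = e.
So p* = h − e/c = 0.975 − 0.501/0.571 = 0.975 − 0.8774 = 0.0976.

0.098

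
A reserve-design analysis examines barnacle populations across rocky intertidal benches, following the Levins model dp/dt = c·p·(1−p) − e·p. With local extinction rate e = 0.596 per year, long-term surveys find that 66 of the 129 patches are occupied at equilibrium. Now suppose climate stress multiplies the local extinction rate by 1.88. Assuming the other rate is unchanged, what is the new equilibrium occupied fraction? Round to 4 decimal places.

0.0819

Observed p* = 66/129 = 0.51163.
Balance c(1−p*) = e gives c = e/(1 − 0.51163) = 0.596/0.48837 = 1.22039.
New p* = 1 − e/c = 1 − 1.12048/1.22039 = 0.08187.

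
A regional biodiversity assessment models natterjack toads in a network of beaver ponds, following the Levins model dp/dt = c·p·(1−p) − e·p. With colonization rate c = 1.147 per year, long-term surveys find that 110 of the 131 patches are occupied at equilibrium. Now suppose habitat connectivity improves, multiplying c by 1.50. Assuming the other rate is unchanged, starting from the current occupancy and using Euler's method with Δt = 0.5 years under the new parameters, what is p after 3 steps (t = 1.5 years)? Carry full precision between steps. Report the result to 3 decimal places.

0.892

Observed p* = 110/131 = 0.83969.
Balance c(1−p*) = e gives e = 1.147×(1 − 0.83969) = 0.18387.
Starting from p₀ = 0.83969; update p ← p + (dp/dt)·Δt with the new parameters.
step 1: Δp = +0.03860, p = 0.87829
step 2: Δp = +0.01121, p = 0.88950
step 3: Δp = +0.00278, p = 0.89228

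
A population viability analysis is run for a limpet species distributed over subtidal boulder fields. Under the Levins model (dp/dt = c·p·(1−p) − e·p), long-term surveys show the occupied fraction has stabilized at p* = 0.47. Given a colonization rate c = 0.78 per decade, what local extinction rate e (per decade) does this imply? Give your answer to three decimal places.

At equilibrium c(1−p*) = e.
e = 0.78 × (1 − 0.47) = 0.78 × 0.5300 = 0.4134.

0.413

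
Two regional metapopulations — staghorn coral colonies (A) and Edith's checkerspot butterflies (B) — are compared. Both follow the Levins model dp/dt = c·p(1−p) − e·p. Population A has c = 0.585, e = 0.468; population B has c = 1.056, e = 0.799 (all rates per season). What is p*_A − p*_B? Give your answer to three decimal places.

A: p*_A = 1 − 0.468/0.585 = 0.2000.
B: p*_B = 1 − 0.799/1.056 = 0.2434.
p*_A − p*_B = 0.2000 − 0.2434 = -0.0434.

-0.043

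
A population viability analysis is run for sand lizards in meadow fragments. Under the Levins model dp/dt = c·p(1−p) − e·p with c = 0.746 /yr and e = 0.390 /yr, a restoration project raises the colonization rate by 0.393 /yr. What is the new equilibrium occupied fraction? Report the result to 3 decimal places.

Before: p* = 1 − 0.390/0.746 = 0.4772.
After the change, c = 1.139, e = 0.39, so p* = 1 − 0.39/1.139 = 0.6576.

0.658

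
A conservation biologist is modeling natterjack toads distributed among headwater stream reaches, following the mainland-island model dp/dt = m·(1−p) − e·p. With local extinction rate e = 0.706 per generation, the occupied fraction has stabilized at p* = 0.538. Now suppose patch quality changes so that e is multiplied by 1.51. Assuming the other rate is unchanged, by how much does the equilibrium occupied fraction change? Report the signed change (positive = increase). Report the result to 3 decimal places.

-0.103

Balance m(1−p*) = e·p* gives m = e·p*/(1−p*) = 0.706×0.53800/0.46200 = 0.82214.
New p* = m/(m+e) = 0.82214/(0.82214+1.06606) = 0.43541.
Δp* = 0.43541 − 0.53800 = -0.10259.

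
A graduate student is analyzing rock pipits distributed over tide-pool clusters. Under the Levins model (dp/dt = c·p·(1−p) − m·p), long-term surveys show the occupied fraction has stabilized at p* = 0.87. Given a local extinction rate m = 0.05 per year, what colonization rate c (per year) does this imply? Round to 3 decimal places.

At equilibrium c(1−p*) = m, so c = m/(1−p*).
c = 0.05/(1 − 0.87) = 0.05/0.1300 = 0.3846.

0.385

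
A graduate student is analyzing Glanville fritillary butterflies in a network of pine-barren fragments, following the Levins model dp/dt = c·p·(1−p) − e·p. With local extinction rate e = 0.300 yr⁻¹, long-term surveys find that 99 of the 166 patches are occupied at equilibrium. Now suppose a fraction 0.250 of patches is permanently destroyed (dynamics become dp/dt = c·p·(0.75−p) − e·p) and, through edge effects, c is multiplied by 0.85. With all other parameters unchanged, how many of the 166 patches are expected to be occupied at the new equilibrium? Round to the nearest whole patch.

46

Observed p* = 99/166 = 0.59639.
Balance c(1−p*) = e gives c = e/(1 − 0.59639) = 0.300/0.40361 = 0.74329.
New p* = 0.75 − e/c = 0.75 − 0.30000/0.63180 = 0.27517.
Expected occupied = 166 × 0.27517 = 45.68 ≈ 46.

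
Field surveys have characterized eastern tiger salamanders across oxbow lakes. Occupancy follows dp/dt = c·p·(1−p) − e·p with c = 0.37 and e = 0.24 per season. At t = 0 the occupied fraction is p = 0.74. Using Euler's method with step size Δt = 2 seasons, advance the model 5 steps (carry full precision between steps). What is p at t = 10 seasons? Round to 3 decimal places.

0.386

Update rule: p ← p + [c·p·(1−p) − e·p]·Δt with Δt = 2.
step 1: Δp = -0.21282, p = 0.52718
step 2: Δp = -0.06859, p = 0.45859
step 3: Δp = -0.03639, p = 0.42219
step 4: Δp = -0.02213, p = 0.40006
step 5: Δp = -0.01442, p = 0.38564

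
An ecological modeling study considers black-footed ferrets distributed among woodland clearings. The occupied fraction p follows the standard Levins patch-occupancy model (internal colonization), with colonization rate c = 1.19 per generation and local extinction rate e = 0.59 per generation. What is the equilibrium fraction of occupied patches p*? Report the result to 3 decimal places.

Setting dp/dt = 0 and dividing through by p* gives c·(1−p*) = e.
So p* = 1 − e/c = 1 − 0.59/1.19 = 1 − 0.4958 = 0.5042.

0.504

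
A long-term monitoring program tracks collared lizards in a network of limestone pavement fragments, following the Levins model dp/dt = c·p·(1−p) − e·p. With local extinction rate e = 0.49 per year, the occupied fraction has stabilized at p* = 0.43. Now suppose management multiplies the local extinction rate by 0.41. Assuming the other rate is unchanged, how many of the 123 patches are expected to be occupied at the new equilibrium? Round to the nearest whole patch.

Balance c(1−p*) = e gives c = e/(1 − 0.43000) = 0.49/0.57000 = 0.85965.
New p* = 1 − e/c = 1 − 0.20090/0.85965 = 0.76630.
Expected occupied = 123 × 0.76630 = 94.25 ≈ 94.

94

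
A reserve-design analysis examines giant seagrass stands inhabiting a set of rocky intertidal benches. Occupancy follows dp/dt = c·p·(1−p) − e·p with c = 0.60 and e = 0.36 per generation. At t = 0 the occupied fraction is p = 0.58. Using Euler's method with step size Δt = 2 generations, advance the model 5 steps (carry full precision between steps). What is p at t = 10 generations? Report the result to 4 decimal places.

Update rule: p ← p + [c·p·(1−p) − e·p]·Δt with Δt = 2.
  1  |  dp/dt·Δt = -0.125280  |  p_1 = 0.454720
  2  |  dp/dt·Δt = -0.029859  |  p_2 = 0.424861
  3  |  dp/dt·Δt = -0.012675  |  p_3 = 0.412186
  4  |  dp/dt·Δt = -0.006028  |  p_4 = 0.406159
  5  |  dp/dt·Δt = -0.003002  |  p_5 = 0.403157

0.4032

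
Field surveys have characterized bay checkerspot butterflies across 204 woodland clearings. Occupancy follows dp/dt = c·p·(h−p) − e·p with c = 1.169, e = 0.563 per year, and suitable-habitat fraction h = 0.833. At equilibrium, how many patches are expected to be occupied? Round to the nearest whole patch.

p* = h − e/c = 0.833 − 0.4816 = 0.3514.
Expected occupied patches = N × p* = 204 × 0.3514 = 71.68 ≈ 72.

72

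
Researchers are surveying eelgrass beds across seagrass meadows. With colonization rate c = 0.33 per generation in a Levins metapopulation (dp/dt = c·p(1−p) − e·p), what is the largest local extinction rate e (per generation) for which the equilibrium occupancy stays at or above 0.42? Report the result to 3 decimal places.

0.191

1 − e/c ≥ 0.42 ⇒ e ≤ c(1 − 0.42) = 0.33 × 0.5800.
e_max = 0.1914.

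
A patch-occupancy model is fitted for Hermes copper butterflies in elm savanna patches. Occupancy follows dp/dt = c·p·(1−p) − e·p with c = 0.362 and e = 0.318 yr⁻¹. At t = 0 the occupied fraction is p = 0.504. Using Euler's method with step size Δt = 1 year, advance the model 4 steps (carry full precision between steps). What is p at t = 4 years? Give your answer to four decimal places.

Update rule: p ← p + [c·p·(1−p) − e·p]·Δt with Δt = 1.
p: 0.50400 → 0.43422  (Δp = -0.06978)
p: 0.43422 → 0.38507  (Δp = -0.04915)
p: 0.38507 → 0.34834  (Δp = -0.03673)
p: 0.34834 → 0.31974  (Δp = -0.02860)

0.3197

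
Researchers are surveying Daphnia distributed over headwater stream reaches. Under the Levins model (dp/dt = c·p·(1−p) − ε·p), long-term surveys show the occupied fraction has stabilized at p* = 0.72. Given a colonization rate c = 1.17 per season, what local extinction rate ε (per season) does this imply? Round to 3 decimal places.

0.328

At equilibrium c(1−p*) = ε.
ε = 1.17 × (1 − 0.72) = 1.17 × 0.2800 = 0.3276.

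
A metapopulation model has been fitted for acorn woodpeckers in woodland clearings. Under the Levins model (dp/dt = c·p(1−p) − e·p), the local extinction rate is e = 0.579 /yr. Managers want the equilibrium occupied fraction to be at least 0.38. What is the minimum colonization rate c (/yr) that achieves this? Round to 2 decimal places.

0.93

p* = 1 − e/c ≥ 0.38 requires e/c ≤ 0.6200, i.e. c ≥ e/0.6200.
c_min = 0.579/0.6200 = 0.9339.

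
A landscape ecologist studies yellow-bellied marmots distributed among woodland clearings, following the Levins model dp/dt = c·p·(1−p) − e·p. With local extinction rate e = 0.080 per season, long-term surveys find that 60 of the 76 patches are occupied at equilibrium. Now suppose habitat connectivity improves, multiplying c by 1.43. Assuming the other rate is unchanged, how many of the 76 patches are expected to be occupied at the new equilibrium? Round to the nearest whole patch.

65

Observed p* = 60/76 = 0.78947.
Balance c(1−p*) = e gives c = e/(1 − 0.78947) = 0.080/0.21053 = 0.37999.
New p* = 1 − e/c = 1 − 0.08000/0.54339 = 0.85278.
Expected occupied = 76 × 0.85278 = 64.81 ≈ 65.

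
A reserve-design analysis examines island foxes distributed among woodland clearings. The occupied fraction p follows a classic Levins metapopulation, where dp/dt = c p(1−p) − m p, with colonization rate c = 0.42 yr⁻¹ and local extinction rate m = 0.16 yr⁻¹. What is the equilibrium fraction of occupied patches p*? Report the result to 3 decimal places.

0.619

Setting dp/dt = 0 and dividing through by p* gives c·(1−p*) = m.
So p* = 1 − m/c = 1 − 0.16/0.42 = 1 − 0.3810 = 0.6190.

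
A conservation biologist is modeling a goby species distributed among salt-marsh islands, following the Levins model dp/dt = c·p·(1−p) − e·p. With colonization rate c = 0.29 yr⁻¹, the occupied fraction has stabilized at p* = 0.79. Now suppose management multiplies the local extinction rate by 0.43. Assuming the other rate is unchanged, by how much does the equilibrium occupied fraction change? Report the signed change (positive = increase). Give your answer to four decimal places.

Balance c(1−p*) = e gives e = 0.29×(1 − 0.79000) = 0.06090.
New p* = 1 − e/c = 1 − 0.02619/0.29000 = 0.90969.
Δp* = 0.90969 − 0.79000 = +0.11969.

0.1197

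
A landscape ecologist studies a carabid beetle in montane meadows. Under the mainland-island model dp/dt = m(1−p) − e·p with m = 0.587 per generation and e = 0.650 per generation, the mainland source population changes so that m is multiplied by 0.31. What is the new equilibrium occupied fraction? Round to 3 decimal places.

Before: p* = 0.587/(0.587+0.650) = 0.4745.
After: m = 0.18197, e = 0.65; p* = 0.18197/0.8320 = 0.2187.

0.219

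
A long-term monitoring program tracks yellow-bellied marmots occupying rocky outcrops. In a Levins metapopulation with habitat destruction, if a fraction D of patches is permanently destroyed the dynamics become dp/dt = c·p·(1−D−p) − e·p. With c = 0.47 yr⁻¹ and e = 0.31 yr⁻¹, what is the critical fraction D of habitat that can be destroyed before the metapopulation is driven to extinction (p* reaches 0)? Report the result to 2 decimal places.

0.34

The nontrivial equilibrium is p* = (1−D) − e/c; extinction occurs when this hits zero.
So D_crit = 1 − e/c = 1 − 0.31/0.47 = 1 − 0.6596 = 0.3404.
This equals the undisturbed p*, a classic result of Lande's extension.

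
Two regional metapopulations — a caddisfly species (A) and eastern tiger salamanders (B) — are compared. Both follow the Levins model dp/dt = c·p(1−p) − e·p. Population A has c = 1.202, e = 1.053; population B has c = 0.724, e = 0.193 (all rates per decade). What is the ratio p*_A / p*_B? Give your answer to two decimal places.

0.17

A: p*_A = 1 − 1.053/1.202 = 0.1240.
B: p*_B = 1 − 0.193/0.724 = 0.7334.
p*_A / p*_B = 0.1240/0.7334 = 0.1690.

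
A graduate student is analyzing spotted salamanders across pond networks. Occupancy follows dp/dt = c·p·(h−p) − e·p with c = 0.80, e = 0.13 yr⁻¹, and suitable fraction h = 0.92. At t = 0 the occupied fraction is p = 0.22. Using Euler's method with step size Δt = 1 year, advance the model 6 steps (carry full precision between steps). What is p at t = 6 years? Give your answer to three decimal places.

0.730

Update rule: p ← p + [c·p·(h−p) − e·p]·Δt with Δt = 1.
step 1: Δp = +0.09460, p = 0.31460
step 2: Δp = +0.11147, p = 0.42607
step 3: Δp = +0.11297, p = 0.53904
step 4: Δp = +0.09421, p = 0.63325
step 5: Δp = +0.06295, p = 0.69619
step 6: Δp = +0.03415, p = 0.73034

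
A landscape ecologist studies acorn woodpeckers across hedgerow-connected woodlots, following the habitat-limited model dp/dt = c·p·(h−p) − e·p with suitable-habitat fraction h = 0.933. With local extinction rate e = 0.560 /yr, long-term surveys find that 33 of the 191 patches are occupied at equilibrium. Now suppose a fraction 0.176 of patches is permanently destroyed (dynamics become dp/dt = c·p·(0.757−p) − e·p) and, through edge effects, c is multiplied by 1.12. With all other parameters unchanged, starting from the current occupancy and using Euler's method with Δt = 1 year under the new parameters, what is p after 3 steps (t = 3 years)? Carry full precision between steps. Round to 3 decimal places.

Observed p* = 33/191 = 0.17277.
Balance c(h−p*) = e gives c = e/(0.933 − 0.17277) = 0.560/0.76023 = 0.73662.
Starting from p₀ = 0.17277; update p ← p + (dp/dt)·Δt with the new parameters.
step 1: Δp = -0.01348, p = 0.15930
step 2: Δp = -0.01065, p = 0.14864
step 3: Δp = -0.00864, p = 0.14001

0.140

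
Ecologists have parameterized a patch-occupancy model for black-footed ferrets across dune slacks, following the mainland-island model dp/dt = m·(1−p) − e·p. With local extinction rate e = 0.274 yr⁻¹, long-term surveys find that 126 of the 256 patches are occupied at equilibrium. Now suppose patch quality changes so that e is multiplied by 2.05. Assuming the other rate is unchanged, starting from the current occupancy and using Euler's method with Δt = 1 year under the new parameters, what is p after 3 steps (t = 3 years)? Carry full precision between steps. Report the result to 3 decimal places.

Observed p* = 126/256 = 0.49219.
Balance m(1−p*) = e·p* gives m = e·p*/(1−p*) = 0.274×0.49219/0.50781 = 0.26557.
Starting from p₀ = 0.49219; update p ← p + (dp/dt)·Δt with the new parameters.
p: 0.49219 → 0.35059  (Δp = -0.14160)
p: 0.35059 → 0.32613  (Δp = -0.02446)
p: 0.32613 → 0.32190  (Δp = -0.00422)

0.322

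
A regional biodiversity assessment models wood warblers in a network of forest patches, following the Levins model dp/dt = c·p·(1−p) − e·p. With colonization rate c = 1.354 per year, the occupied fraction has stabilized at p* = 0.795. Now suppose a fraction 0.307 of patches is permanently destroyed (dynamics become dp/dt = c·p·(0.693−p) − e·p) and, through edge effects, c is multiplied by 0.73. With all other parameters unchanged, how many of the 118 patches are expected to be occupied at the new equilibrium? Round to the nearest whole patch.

49

Balance c(1−p*) = e gives e = 1.354×(1 − 0.79500) = 0.27757.
New p* = 0.693 − e/c = 0.693 − 0.27757/0.98842 = 0.41218.
Expected occupied = 118 × 0.41218 = 48.64 ≈ 49.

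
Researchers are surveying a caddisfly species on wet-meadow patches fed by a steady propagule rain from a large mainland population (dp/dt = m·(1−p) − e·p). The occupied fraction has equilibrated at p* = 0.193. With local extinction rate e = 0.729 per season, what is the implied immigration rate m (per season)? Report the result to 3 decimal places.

At equilibrium m(1−p*) = e·p*, so m = e·p*/(1−p*).
m = 0.729 × 0.193 / 0.8070 = 0.1407/0.8070 = 0.1743.

0.174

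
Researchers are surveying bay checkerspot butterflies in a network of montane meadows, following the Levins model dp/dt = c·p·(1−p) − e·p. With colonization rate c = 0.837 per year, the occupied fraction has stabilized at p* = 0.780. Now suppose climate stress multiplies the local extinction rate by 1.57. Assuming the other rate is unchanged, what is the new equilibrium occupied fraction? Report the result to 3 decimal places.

0.655

Balance c(1−p*) = e gives e = 0.837×(1 − 0.78000) = 0.18414.
New p* = 1 − e/c = 1 − 0.28910/0.83700 = 0.65460.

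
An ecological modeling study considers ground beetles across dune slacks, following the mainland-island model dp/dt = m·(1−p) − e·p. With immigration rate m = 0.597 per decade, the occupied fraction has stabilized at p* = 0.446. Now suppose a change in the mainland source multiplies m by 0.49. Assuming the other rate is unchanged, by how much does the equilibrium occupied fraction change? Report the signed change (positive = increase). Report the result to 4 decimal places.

Balance m(1−p*) = e·p* gives e = m(1−p*)/p* = 0.597×0.55400/0.44600 = 0.74157.
New p* = m/(m+e) = 0.29253/(0.29253+0.74157) = 0.28288.
Δp* = 0.28288 − 0.44600 = -0.16312.

-0.1631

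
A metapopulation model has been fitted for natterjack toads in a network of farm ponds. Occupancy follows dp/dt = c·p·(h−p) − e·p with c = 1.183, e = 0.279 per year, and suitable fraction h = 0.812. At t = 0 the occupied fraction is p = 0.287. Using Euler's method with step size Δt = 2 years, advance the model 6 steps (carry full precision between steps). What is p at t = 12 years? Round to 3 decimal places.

Update rule: p ← p + [c·p·(h−p) − e·p]·Δt with Δt = 2.
  1  |  dp/dt·Δt = +0.196351  |  p_1 = 0.483351
  2  |  dp/dt·Δt = +0.106136  |  p_2 = 0.589487
  3  |  dp/dt·Δt = -0.018589  |  p_3 = 0.570898
  4  |  dp/dt·Δt = +0.007106  |  p_4 = 0.578004
  5  |  dp/dt·Δt = -0.002523  |  p_5 = 0.575481
  6  |  dp/dt·Δt = +0.000923  |  p_6 = 0.576404

0.576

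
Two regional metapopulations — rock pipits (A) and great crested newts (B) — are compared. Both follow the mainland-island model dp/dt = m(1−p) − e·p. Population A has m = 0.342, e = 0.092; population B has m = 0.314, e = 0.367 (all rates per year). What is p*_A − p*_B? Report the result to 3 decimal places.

A: p*_A = m/(m+e) = 0.342/0.4340 = 0.7880.
B: p*_B = 0.314/0.6810 = 0.4611.
p*_A − p*_B = 0.7880 − 0.4611 = 0.3269.

0.327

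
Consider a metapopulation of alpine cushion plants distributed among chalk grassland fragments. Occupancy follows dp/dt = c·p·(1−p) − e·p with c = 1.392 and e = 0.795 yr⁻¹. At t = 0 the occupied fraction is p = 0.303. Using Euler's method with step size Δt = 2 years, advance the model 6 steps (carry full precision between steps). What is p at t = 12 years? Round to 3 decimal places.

0.429

Update rule: p ← p + [c·p·(1−p) − e·p]·Δt with Δt = 2.
p: 0.30300 → 0.40919  (Δp = +0.10619)
p: 0.40919 → 0.43162  (Δp = +0.02243)
p: 0.43162 → 0.42833  (Δp = -0.00329)
p: 0.42833 → 0.42899  (Δp = +0.00066)
p: 0.42899 → 0.42886  (Δp = -0.00013)
p: 0.42886 → 0.42888  (Δp = +0.00002)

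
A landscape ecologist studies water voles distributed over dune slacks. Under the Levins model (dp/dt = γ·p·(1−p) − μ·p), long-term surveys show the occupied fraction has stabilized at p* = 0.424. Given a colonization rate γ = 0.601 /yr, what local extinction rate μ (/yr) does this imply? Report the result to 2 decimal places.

0.35

At equilibrium γ(1−p*) = μ.
μ = 0.601 × (1 − 0.424) = 0.601 × 0.5760 = 0.3462.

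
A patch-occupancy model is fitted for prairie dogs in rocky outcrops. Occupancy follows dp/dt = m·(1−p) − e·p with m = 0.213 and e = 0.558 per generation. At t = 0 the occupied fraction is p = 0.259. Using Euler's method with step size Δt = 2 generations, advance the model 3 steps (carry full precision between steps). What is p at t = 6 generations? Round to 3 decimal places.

Update rule: p ← p + [m·(1−p) − e·p]·Δt with Δt = 2.
p: 0.25900 → 0.28562  (Δp = +0.02662)
p: 0.28562 → 0.27119  (Δp = -0.01443)
p: 0.27119 → 0.27901  (Δp = +0.00782)

0.279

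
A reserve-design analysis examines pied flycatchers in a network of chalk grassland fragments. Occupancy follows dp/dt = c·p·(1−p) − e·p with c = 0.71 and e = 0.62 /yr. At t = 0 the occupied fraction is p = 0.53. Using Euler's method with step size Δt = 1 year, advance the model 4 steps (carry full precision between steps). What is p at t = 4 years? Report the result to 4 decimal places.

0.2426

Update rule: p ← p + [c·p·(1−p) − e·p]·Δt with Δt = 1.
step 1: Δp = -0.15174, p = 0.37826
step 2: Δp = -0.06754, p = 0.31072
step 3: Δp = -0.04058, p = 0.27013
step 4: Δp = -0.02750, p = 0.24264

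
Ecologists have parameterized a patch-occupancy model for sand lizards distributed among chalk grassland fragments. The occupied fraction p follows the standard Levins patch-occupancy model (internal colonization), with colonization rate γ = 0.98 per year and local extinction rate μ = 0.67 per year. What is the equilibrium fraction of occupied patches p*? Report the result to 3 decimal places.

0.316

Setting dp/dt = 0 and dividing through by p* gives γ·(1−p*) = μ.
So p* = 1 − μ/γ = 1 − 0.67/0.98 = 1 − 0.6837 = 0.3163.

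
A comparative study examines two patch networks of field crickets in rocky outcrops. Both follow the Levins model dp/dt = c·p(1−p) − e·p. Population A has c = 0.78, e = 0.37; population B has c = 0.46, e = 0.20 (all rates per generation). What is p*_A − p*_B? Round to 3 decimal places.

A: p*_A = 1 − 0.37/0.78 = 0.5256.
B: p*_B = 1 − 0.20/0.46 = 0.5652.
p*_A − p*_B = 0.5256 − 0.5652 = -0.0396.

-0.040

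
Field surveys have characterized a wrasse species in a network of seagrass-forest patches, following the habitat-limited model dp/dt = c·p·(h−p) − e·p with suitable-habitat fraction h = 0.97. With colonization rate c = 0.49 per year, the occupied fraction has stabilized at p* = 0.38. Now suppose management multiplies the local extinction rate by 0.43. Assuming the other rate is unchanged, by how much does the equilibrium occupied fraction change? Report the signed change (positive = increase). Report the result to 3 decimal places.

0.336

Balance c(h−p*) = e gives e = 0.49×(0.97 − 0.38000) = 0.28910.
New p* = 0.97 − e/c = 0.97 − 0.12431/0.49000 = 0.71631.
Δp* = 0.71631 − 0.38000 = +0.33631.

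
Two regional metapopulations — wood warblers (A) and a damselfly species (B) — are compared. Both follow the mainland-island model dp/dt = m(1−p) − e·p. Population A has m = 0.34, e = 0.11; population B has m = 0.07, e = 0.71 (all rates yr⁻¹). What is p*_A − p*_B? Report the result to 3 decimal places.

0.666

A: p*_A = m/(m+e) = 0.34/0.4500 = 0.7556.
B: p*_B = 0.07/0.7800 = 0.0897.
p*_A − p*_B = 0.7556 − 0.0897 = 0.6658.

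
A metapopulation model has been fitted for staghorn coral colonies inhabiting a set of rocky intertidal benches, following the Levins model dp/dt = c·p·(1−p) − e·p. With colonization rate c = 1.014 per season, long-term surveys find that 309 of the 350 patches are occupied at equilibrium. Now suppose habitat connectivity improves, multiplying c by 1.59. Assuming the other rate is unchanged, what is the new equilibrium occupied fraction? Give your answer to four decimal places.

Observed p* = 309/350 = 0.88286.
Balance c(1−p*) = e gives e = 1.014×(1 − 0.88286) = 0.11878.
New p* = 1 − e/c = 1 − 0.11878/1.61226 = 0.92633.

0.9263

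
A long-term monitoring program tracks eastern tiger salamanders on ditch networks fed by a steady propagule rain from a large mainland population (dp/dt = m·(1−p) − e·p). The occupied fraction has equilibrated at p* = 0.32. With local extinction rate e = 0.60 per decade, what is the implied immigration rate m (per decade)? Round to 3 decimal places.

0.282

At equilibrium m(1−p*) = e·p*, so m = e·p*/(1−p*).
m = 0.60 × 0.32 / 0.6800 = 0.1920/0.6800 = 0.2824.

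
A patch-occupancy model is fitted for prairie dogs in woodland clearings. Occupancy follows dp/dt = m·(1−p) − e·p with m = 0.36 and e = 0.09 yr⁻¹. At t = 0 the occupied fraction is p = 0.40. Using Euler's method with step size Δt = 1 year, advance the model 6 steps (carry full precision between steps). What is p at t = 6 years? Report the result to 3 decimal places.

Update rule: p ← p + [m·(1−p) − e·p]·Δt with Δt = 1.
t = 1: p = 0.40000 + (+0.18000) = 0.58000
t = 2: p = 0.58000 + (+0.09900) = 0.67900
t = 3: p = 0.67900 + (+0.05445) = 0.73345
t = 4: p = 0.73345 + (+0.02995) = 0.76340
t = 5: p = 0.76340 + (+0.01647) = 0.77987
t = 6: p = 0.77987 + (+0.00906) = 0.78893

0.789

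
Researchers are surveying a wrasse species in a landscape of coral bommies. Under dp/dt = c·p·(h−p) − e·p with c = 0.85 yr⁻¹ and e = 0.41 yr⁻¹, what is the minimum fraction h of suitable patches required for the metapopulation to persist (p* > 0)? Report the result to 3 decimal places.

0.482

p* = h − e/c is positive only when h > e/c.
h_min = e/c = 0.41/0.85 = 0.4824.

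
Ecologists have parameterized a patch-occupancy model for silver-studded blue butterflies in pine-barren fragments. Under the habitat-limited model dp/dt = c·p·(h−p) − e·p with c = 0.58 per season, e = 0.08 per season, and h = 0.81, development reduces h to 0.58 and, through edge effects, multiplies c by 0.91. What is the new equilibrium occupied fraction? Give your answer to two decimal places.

Before: p* = h − e/c = 0.81 − 0.08/0.58 = 0.81 − 0.1379 = 0.6721.
After: c = 0.5278, e = 0.08, h = 0.58; p* = 0.58 − 0.08/0.5278 = 0.4284.

0.43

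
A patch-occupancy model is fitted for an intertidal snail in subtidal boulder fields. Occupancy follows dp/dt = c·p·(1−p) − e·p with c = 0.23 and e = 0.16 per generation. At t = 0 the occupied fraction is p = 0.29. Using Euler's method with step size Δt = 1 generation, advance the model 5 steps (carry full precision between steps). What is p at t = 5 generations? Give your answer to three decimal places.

0.294

Update rule: p ← p + [c·p·(1−p) − e·p]·Δt with Δt = 1.
step 1: Δp = +0.00096, p = 0.29096
step 2: Δp = +0.00090, p = 0.29185
step 3: Δp = +0.00084, p = 0.29269
step 4: Δp = +0.00078, p = 0.29348
step 5: Δp = +0.00073, p = 0.29421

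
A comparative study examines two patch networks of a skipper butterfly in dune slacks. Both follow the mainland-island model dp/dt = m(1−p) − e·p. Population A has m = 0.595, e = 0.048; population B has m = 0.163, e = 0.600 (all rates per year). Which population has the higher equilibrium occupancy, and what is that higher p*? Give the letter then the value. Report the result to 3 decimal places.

A: p*_A = m/(m+e) = 0.595/0.6430 = 0.9253.
B: p*_B = 0.163/0.7630 = 0.2136.
A is higher at 0.9253.

A, 0.925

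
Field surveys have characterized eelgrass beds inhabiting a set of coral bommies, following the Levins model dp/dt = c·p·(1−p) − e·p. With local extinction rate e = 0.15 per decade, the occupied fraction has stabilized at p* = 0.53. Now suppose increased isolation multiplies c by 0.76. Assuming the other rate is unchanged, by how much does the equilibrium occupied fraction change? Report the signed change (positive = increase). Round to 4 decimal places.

-0.1484

Balance c(1−p*) = e gives c = e/(1 − 0.53000) = 0.15/0.47000 = 0.31915.
New p* = 1 − e/c = 1 − 0.15000/0.24255 = 0.38157.
Δp* = 0.38157 − 0.53000 = -0.14843.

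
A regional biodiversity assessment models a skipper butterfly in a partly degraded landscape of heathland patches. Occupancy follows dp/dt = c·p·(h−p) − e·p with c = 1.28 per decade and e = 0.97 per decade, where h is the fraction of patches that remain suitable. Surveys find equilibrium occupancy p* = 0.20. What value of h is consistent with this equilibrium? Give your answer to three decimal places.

0.958

At equilibrium c(h−p*) = e, so h = p* + e/c.
h = 0.20 + 0.97/1.28 = 0.20 + 0.7578 = 0.9578.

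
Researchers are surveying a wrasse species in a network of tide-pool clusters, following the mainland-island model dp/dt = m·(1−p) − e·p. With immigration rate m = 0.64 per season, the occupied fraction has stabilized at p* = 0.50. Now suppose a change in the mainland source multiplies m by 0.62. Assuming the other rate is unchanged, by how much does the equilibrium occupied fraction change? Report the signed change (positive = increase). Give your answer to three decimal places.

-0.117

Balance m(1−p*) = e·p* gives e = m(1−p*)/p* = 0.64×0.50000/0.50000 = 0.64000.
New p* = m/(m+e) = 0.39680/(0.39680+0.64000) = 0.38272.
Δp* = 0.38272 − 0.50000 = -0.11728.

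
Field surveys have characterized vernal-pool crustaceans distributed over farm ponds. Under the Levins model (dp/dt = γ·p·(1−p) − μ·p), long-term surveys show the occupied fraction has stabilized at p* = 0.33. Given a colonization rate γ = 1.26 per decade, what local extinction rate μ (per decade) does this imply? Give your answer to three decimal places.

0.844

At equilibrium γ(1−p*) = μ.
μ = 1.26 × (1 − 0.33) = 1.26 × 0.6700 = 0.8442.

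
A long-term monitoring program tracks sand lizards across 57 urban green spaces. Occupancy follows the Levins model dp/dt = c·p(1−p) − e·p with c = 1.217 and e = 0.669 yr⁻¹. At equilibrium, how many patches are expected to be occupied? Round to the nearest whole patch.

p* = 1 − e/c = 1 − 0.669/1.217 = 0.4503.
Expected occupied patches = N × p* = 57 × 0.4503 = 25.67 ≈ 26.

26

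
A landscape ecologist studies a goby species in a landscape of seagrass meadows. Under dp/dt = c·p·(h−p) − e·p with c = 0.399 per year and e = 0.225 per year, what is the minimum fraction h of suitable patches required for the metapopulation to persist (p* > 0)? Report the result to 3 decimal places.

p* = h − e/c is positive only when h > e/c.
h_min = e/c = 0.225/0.399 = 0.5639.

0.564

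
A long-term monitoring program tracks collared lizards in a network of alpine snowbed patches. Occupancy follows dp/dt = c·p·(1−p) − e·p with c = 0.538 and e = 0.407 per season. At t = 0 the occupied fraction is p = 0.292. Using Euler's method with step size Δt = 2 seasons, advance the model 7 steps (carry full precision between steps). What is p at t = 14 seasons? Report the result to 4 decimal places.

Update rule: p ← p + [c·p·(1−p) − e·p]·Δt with Δt = 2.
  1  |  dp/dt·Δt = -0.015240  |  p_1 = 0.276760
  2  |  dp/dt·Δt = -0.009906  |  p_2 = 0.266854
  3  |  dp/dt·Δt = -0.006707  |  p_3 = 0.260146
  4  |  dp/dt·Δt = -0.004661  |  p_4 = 0.255485
  5  |  dp/dt·Δt = -0.003296  |  p_5 = 0.252189
  6  |  dp/dt·Δt = -0.002359  |  p_6 = 0.249830
  7  |  dp/dt·Δt = -0.001703  |  p_7 = 0.248127

0.2481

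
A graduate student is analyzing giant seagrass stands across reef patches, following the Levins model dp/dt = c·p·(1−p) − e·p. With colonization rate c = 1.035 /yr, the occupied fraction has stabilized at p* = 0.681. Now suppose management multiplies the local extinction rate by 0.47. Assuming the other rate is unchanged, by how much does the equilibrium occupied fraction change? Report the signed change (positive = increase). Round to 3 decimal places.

Balance c(1−p*) = e gives e = 1.035×(1 − 0.68100) = 0.33016.
New p* = 1 − e/c = 1 − 0.15518/1.03500 = 0.85007.
Δp* = 0.85007 − 0.68100 = +0.16907.

0.169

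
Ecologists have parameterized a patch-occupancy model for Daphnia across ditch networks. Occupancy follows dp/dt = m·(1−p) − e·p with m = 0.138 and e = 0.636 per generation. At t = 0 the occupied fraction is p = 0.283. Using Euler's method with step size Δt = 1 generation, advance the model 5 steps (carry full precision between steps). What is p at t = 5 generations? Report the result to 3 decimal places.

0.178

Update rule: p ← p + [m·(1−p) − e·p]·Δt with Δt = 1.
t = 1: p = 0.28300 + (-0.08104) = 0.20196
t = 2: p = 0.20196 + (-0.01832) = 0.18364
t = 3: p = 0.18364 + (-0.00414) = 0.17950
t = 4: p = 0.17950 + (-0.00094) = 0.17857
t = 5: p = 0.17857 + (-0.00021) = 0.17836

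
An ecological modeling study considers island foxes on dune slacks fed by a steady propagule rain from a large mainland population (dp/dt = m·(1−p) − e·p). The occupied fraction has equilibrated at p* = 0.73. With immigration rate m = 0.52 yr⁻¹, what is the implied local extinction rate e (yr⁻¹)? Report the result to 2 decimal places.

0.19

At equilibrium m(1−p*) = e·p*, so e = m(1−p*)/p*.
e = 0.52 × 0.2700 / 0.73 = 0.1923.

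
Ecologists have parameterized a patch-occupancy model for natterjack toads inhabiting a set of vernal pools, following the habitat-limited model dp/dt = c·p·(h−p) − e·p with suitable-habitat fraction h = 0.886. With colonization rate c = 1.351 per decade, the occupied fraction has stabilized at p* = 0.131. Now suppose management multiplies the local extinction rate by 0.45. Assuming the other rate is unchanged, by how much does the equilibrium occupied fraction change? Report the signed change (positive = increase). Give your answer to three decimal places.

0.415

Balance c(h−p*) = e gives e = 1.351×(0.886 − 0.13100) = 1.02001.
New p* = 0.886 − e/c = 0.886 − 0.45900/1.35100 = 0.54625.
Δp* = 0.54625 − 0.13100 = +0.41525.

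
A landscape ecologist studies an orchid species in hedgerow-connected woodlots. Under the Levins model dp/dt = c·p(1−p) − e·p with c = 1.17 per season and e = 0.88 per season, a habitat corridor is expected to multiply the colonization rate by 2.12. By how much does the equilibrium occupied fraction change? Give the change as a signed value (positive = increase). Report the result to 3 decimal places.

Before: p* = 1 − 0.88/1.17 = 0.2479.
After the change, c = 2.4804, e = 0.88, so p* = 1 − 0.88/2.4804 = 0.6452.
Δp* = 0.6452 − 0.2479 = +0.3974.

0.397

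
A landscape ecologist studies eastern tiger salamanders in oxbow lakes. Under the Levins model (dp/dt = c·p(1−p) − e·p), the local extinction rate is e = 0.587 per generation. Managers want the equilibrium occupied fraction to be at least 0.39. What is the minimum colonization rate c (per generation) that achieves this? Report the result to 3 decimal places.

0.962

p* = 1 − e/c ≥ 0.39 requires e/c ≤ 0.6100, i.e. c ≥ e/0.6100.
c_min = 0.587/0.6100 = 0.9623.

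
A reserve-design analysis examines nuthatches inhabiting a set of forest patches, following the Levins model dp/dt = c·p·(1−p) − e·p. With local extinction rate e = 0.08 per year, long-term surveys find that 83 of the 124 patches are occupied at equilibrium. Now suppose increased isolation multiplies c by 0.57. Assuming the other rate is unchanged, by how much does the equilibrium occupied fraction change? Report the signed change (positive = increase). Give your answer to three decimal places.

Observed p* = 83/124 = 0.66935.
Balance c(1−p*) = e gives c = e/(1 − 0.66935) = 0.08/0.33065 = 0.24195.
New p* = 1 − e/c = 1 − 0.08000/0.13791 = 0.41991.
Δp* = 0.41991 − 0.66935 = -0.24944.

-0.249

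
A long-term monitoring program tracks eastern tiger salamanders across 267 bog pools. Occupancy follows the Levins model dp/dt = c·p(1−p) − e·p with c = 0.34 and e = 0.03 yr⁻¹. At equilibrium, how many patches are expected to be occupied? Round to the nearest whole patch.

243

p* = 1 − e/c = 1 − 0.03/0.34 = 0.9118.
Expected occupied patches = N × p* = 267 × 0.9118 = 243.44 ≈ 243.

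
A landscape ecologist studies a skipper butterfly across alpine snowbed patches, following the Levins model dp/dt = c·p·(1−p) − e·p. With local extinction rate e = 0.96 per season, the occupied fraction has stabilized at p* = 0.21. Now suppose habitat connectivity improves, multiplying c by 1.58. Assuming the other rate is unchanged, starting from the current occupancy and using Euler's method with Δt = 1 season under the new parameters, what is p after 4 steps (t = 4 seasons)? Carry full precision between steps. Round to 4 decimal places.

Balance c(1−p*) = e gives c = e/(1 − 0.21000) = 0.96/0.79000 = 1.21519.
Starting from p₀ = 0.21000; update p ← p + (dp/dt)·Δt with the new parameters.
step 1: Δp = +0.11693, p = 0.32693
step 2: Δp = +0.10864, p = 0.43557
step 3: Δp = +0.05389, p = 0.48945
step 4: Δp = +0.00991, p = 0.49936

0.4994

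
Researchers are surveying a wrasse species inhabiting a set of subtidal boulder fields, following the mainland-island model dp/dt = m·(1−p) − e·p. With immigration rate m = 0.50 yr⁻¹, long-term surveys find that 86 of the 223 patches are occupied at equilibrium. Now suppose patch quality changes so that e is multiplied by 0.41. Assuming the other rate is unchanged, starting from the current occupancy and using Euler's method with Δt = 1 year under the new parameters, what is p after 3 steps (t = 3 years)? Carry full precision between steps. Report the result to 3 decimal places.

0.604

Observed p* = 86/223 = 0.38565.
Balance m(1−p*) = e·p* gives e = m(1−p*)/p* = 0.50×0.61435/0.38565 = 0.79651.
Starting from p₀ = 0.38565; update p ← p + (dp/dt)·Δt with the new parameters.
  1  |  dp/dt·Δt = +0.181233  |  p_1 = 0.566883
  2  |  dp/dt·Δt = +0.031431  |  p_2 = 0.598315
  3  |  dp/dt·Δt = +0.005451  |  p_3 = 0.603766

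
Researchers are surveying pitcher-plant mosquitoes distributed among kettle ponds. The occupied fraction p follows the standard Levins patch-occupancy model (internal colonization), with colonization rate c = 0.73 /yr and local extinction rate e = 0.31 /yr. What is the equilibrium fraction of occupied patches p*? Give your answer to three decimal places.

0.575

At equilibrium, colonization balances extinction: c·p*·(1−p*) = e·p*.
So p* = 1 − e/c = 1 − 0.31/0.73 = 1 − 0.4247 = 0.5753.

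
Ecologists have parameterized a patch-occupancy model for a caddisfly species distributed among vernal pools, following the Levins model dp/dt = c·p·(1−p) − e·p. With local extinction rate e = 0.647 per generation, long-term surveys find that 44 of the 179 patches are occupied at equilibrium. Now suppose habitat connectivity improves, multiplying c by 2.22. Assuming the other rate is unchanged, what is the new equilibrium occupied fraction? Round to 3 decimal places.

0.660

Observed p* = 44/179 = 0.24581.
Balance c(1−p*) = e gives c = e/(1 − 0.24581) = 0.647/0.75419 = 0.85787.
New p* = 1 − e/c = 1 − 0.64700/1.90447 = 0.66027.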